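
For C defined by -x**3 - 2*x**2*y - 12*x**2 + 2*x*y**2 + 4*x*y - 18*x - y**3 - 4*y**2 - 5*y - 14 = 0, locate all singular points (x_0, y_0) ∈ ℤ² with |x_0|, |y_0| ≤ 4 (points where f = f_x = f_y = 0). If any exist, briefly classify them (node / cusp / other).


Singular points: {(-2, -3)}; classification: cusp.

Compute partial derivatives:
  f_x = -3*x**2 - 4*x*y - 24*x + 2*y**2 + 4*y - 18.
  f_y = -2*x**2 + 4*x*y + 4*x - 3*y**2 - 8*y - 5.
Scan x_0 ∈ {−4, ..., 4}. For each x_0, f_y(x_0, y) is a polynomial in y; find its integer roots y ∈ {−4, ..., 4}, then test f_x and f at those candidates.
  x = -4: f_y(-4, y) = -3*y**2 - 24*y - 53; no integer root y with |y| ≤ 4.
  x = -3: f_y(-3, y) = -3*y**2 - 20*y - 35; no integer root y with |y| ≤ 4.
  x = -2: f_y(-2, y) = -3*y**2 - 16*y - 21; vanishes at y ∈ {-3}. (-2, -3): f_x = 0, f = 0 — SINGULAR.
  x = -1: f_y(-1, y) = -3*y**2 - 12*y - 11; no integer root y with |y| ≤ 4.
  x = 0: f_y(0, y) = -3*y**2 - 8*y - 5; vanishes at y ∈ {-1}. (0, -1): f_x = -20 ≠ 0.
  x = 1: f_y(1, y) = -3*y**2 - 4*y - 3; no integer root y with |y| ≤ 4.
  x = 2: f_y(2, y) = -3*y**2 - 5; no integer root y with |y| ≤ 4.
  x = 3: f_y(3, y) = -3*y**2 + 4*y - 11; no integer root y with |y| ≤ 4.
  x = 4: f_y(4, y) = -3*y**2 + 8*y - 21; no integer root y with |y| ≤ 4.
Only singular point on the grid: (-2, -3).
Classify: substitute x = -2 + u, y = -3 + v and expand: f = -u**3 - 2*u**2*v + 2*u*v**2 - v**3 + v**2.
No constant or linear terms (consistent with a singular point). Quadratic part: v**2. Cubic part: -u**3 - 2*u**2*v + 2*u*v**2 - v**3.
The quadratic part v**2 is a perfect square, so there is a single (double) tangent line v = 0, i.e. y = -3. Restricting the cubic part to that line (v = 0) leaves -u**3 ≠ 0, so f is not divisible by v and the branch is v² ≈ u**3 to lowest order — this is a cusp.
Classification: cusp.


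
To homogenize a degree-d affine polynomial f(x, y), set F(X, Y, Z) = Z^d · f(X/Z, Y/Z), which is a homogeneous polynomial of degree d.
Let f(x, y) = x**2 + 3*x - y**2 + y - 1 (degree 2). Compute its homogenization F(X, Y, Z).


F(X, Y, Z) = X**2 + 3*X*Z - Y**2 + Y*Z - Z**2

deg(f) = 2.
Substitute x = X/Z, y = Y/Z into f, then multiply by Z^2.
  monomial 1·x^2·y^0 ↦ 1·X^2·Y^0·Z^0.
  monomial 3·x^1·y^0 ↦ 3·X^1·Y^0·Z^1.
  monomial -1·x^0·y^2 ↦ -1·X^0·Y^2·Z^0.
  monomial 1·x^0·y^1 ↦ 1·X^0·Y^1·Z^1.
  monomial -1·x^0·y^0 ↦ -1·X^0·Y^0·Z^2.
Collecting: F(X, Y, Z) = X**2 + 3*X*Z - Y**2 + Y*Z - Z**2.


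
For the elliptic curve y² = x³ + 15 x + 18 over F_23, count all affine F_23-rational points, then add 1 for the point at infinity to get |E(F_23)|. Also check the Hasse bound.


Affine points = {(0, 8), (0, 15), (4, 2), (4, 21), (6, 5), (6, 18), (7, 11), (7, 12), (8, 11), (8, 12), (9, 10), (9, 13), (10, 8), (10, 15), (13, 8), (13, 15), (18, 5), (18, 18), (19, 3), (19, 20), (21, 7), (21, 16), (22, 5), (22, 18)}; affine count = 24; |E(F_23)| = 25.

Discriminant check: Δ ∝ 4a³ + 27b² = 4·15³ + 27·18² = 4·3375 + 27·324 ≡ 7 (mod 23). Nonzero ⇒ E is nonsingular.
For each x ∈ F_23, compute rhs = x³ + 15·x + 18 mod 23, then count y ∈ F_23 with y² ≡ rhs.
  x = 0: rhs = 18, matching y values: 8, 15 (2 points).
  x = 1: rhs = 11, matching y values: none (0 points).
  x = 2: rhs = 10, matching y values: none (0 points).
  x = 3: rhs = 21, matching y values: none (0 points).
  x = 4: rhs = 4, matching y values: 2, 21 (2 points).
  x = 5: rhs = 11, matching y values: none (0 points).
  x = 6: rhs = 2, matching y values: 5, 18 (2 points).
  x = 7: rhs = 6, matching y values: 11, 12 (2 points).
  x = 8: rhs = 6, matching y values: 11, 12 (2 points).
  x = 9: rhs = 8, matching y values: 10, 13 (2 points).
  x = 10: rhs = 18, matching y values: 8, 15 (2 points).
  x = 11: rhs = 19, matching y values: none (0 points).
  x = 12: rhs = 17, matching y values: none (0 points).
  x = 13: rhs = 18, matching y values: 8, 15 (2 points).
  x = 14: rhs = 5, matching y values: none (0 points).
  x = 15: rhs = 7, matching y values: none (0 points).
  x = 16: rhs = 7, matching y values: none (0 points).
  x = 17: rhs = 11, matching y values: none (0 points).
  x = 18: rhs = 2, matching y values: 5, 18 (2 points).
  x = 19: rhs = 9, matching y values: 3, 20 (2 points).
  x = 20: rhs = 15, matching y values: none (0 points).
  x = 21: rhs = 3, matching y values: 7, 16 (2 points).
  x = 22: rhs = 2, matching y values: 5, 18 (2 points).
Total affine count: 24.
Full point count |E(F_23)| = 24 + 1 = 25.
Hasse bound: |25 − (23+1)| = |1| = 1 ≤ 2√23 ≈ 9.5917 ✓.


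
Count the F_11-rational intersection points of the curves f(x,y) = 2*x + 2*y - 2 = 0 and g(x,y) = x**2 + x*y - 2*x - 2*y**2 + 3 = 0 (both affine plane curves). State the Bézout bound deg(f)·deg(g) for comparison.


Common zeros: ∅; count = 0; Bézout bound = 2.

deg(f) = 1, deg(g) = 2, so Bézout bound = 2.
Scan x ∈ F_11. For each x, list the y ∈ F_11 with f(x, y) ≡ 0 and those with g(x, y) ≡ 0 (mod 11); the common zeros in that column are the intersection.
  x = 0: f ≡ 0 at y ∈ {1}; g ≡ 0 at y ∈ ∅; common: ∅.
  x = 1: f ≡ 0 at y ∈ {0}; g ≡ 0 at y ∈ ∅; common: ∅.
  x = 2: f ≡ 0 at y ∈ {10}; g ≡ 0 at y ∈ ∅; common: ∅.
  x = 3: f ≡ 0 at y ∈ {9}; g ≡ 0 at y ∈ ∅; common: ∅.
  x = 4: f ≡ 0 at y ∈ {8}; g ≡ 0 at y ∈ {0, 2}; common: ∅.
  x = 5: f ≡ 0 at y ∈ {7}; g ≡ 0 at y ∈ {9, 10}; common: ∅.
  x = 6: f ≡ 0 at y ∈ {6}; g ≡ 0 at y ∈ ∅; common: ∅.
  x = 7: f ≡ 0 at y ∈ {5}; g ≡ 0 at y ∈ {2, 7}; common: ∅.
  x = 8: f ≡ 0 at y ∈ {4}; g ≡ 0 at y ∈ ∅; common: ∅.
  x = 9: f ≡ 0 at y ∈ {3}; g ≡ 0 at y ∈ {0, 10}; common: ∅.
  x = 10: f ≡ 0 at y ∈ {2}; g ≡ 0 at y ∈ {7, 9}; common: ∅.
Collecting: common zeros = ∅, so the count is 0.
Comparison with the Bézout bound: 0 ≤ 2 = deg(f)·deg(g), as expected for curves with no common component (the affine F_11-count falls short of the bound because intersections may lie at infinity, over extension fields, or carry multiplicity).


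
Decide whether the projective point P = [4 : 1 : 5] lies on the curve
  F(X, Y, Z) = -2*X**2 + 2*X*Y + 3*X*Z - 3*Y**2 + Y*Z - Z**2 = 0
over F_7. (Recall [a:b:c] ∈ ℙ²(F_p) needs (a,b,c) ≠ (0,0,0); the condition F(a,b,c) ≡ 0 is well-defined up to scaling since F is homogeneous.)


F(4,1,5) ≡ 6 (mod 7); P is NOT on the curve.

Evaluate F(4, 1, 5) term-by-term (mod 7).
  -2*X**2 ↦ -2·16·1·1 = -32
  2*X*Y ↦ 2·4·1·1 = 8
  3*X*Z ↦ 3·4·1·5 = 60
  -3*Y**2 ↦ -3·1·1·1 = -3
  Y*Z ↦ 1·1·1·5 = 5
  -Z**2 ↦ -1·1·1·25 = -25
Sum: F(4, 1, 5) = (-32) + (8) + (60) + (-3) + (5) + (-25) = 13.
Reducing mod 7: 13 ≡ 6 (mod 7).
Since F(a, b, c) ≡ 6 ≠ 0 (mod 7), P does NOT lie on the curve.


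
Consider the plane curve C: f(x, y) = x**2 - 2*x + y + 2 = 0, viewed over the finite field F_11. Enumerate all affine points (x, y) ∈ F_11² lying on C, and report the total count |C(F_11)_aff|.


Affine F_11-points: {(0, 9), (1, 10), (2, 9), (3, 6), (4, 1), (5, 5), (6, 7), (7, 7), (8, 5), (9, 1), (10, 6)}; count = 11.

For each of the 121 pairs (x, y) ∈ F_11², evaluate f(x, y) mod 11. Record the zeros.
  x = 0: [0↦2, 1↦3, 2↦4, 3↦5, 4↦6, 5↦7, 6↦8, 7↦9, 8↦10, 9↦0, 10↦1]  zeros at y ∈ {9}
  x = 1: [0↦1, 1↦2, 2↦3, 3↦4, 4↦5, 5↦6, 6↦7, 7↦8, 8↦9, 9↦10, 10↦0]  zeros at y ∈ {10}
  x = 2: [0↦2, 1↦3, 2↦4, 3↦5, 4↦6, 5↦7, 6↦8, 7↦9, 8↦10, 9↦0, 10↦1]  zeros at y ∈ {9}
  x = 3: [0↦5, 1↦6, 2↦7, 3↦8, 4↦9, 5↦10, 6↦0, 7↦1, 8↦2, 9↦3, 10↦4]  zeros at y ∈ {6}
  x = 4: [0↦10, 1↦0, 2↦1, 3↦2, 4↦3, 5↦4, 6↦5, 7↦6, 8↦7, 9↦8, 10↦9]  zeros at y ∈ {1}
  x = 5: [0↦6, 1↦7, 2↦8, 3↦9, 4↦10, 5↦0, 6↦1, 7↦2, 8↦3, 9↦4, 10↦5]  zeros at y ∈ {5}
  x = 6: [0↦4, 1↦5, 2↦6, 3↦7, 4↦8, 5↦9, 6↦10, 7↦0, 8↦1, 9↦2, 10↦3]  zeros at y ∈ {7}
  x = 7: [0↦4, 1↦5, 2↦6, 3↦7, 4↦8, 5↦9, 6↦10, 7↦0, 8↦1, 9↦2, 10↦3]  zeros at y ∈ {7}
  x = 8: [0↦6, 1↦7, 2↦8, 3↦9, 4↦10, 5↦0, 6↦1, 7↦2, 8↦3, 9↦4, 10↦5]  zeros at y ∈ {5}
  x = 9: [0↦10, 1↦0, 2↦1, 3↦2, 4↦3, 5↦4, 6↦5, 7↦6, 8↦7, 9↦8, 10↦9]  zeros at y ∈ {1}
  x = 10: [0↦5, 1↦6, 2↦7, 3↦8, 4↦9, 5↦10, 6↦0, 7↦1, 8↦2, 9↦3, 10↦4]  zeros at y ∈ {6}
Collecting zeros: affine points = {(0, 9), (1, 10), (2, 9), (3, 6), (4, 1), (5, 5), (6, 7), (7, 7), (8, 5), (9, 1), (10, 6)}.
Total count |C(F_11)_aff| = 11.


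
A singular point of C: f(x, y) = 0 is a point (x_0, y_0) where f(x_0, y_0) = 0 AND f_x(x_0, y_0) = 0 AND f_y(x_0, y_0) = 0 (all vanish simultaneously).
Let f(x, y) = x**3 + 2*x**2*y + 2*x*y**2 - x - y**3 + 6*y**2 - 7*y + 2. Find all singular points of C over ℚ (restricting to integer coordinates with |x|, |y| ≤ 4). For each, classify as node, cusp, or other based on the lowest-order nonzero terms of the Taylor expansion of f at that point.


Singular points: {(-1, 1)}; classification: node.

Compute partial derivatives:
  f_x = 3*x**2 + 4*x*y + 2*y**2 - 1.
  f_y = 2*x**2 + 4*x*y - 3*y**2 + 12*y - 7.
Scan x_0 ∈ {−4, ..., 4}. For each x_0, f_y(x_0, y) is a polynomial in y; find its integer roots y ∈ {−4, ..., 4}, then test f_x and f at those candidates.
  x = -4: f_y(-4, y) = -3*y**2 - 4*y + 25; no integer root y with |y| ≤ 4.
  x = -3: f_y(-3, y) = 11 - 3*y**2; no integer root y with |y| ≤ 4.
  x = -2: f_y(-2, y) = -3*y**2 + 4*y + 1; no integer root y with |y| ≤ 4.
  x = -1: f_y(-1, y) = -3*y**2 + 8*y - 5; vanishes at y ∈ {1}. (-1, 1): f_x = 0, f = 0 — SINGULAR.
  x = 0: f_y(0, y) = -3*y**2 + 12*y - 7; no integer root y with |y| ≤ 4.
  x = 1: f_y(1, y) = -3*y**2 + 16*y - 5; no integer root y with |y| ≤ 4.
  x = 2: f_y(2, y) = -3*y**2 + 20*y + 1; no integer root y with |y| ≤ 4.
  x = 3: f_y(3, y) = -3*y**2 + 24*y + 11; no integer root y with |y| ≤ 4.
  x = 4: f_y(4, y) = -3*y**2 + 28*y + 25; no integer root y with |y| ≤ 4.
Only singular point on the grid: (-1, 1).
Classify: substitute x = -1 + u, y = 1 + v and expand: f = u**3 + 2*u**2*v - u**2 + 2*u*v**2 - v**3 + v**2.
No constant or linear terms (consistent with a singular point). Quadratic part: -u**2 + v**2. Cubic part: u**3 + 2*u**2*v + 2*u*v**2 - v**3.
The quadratic part v**2 - u**2 = (v − u)(v + u) splits into two distinct linear factors, so there are two distinct tangent lines y − 1 = ±(x − -1) — this is a node (ordinary double point).
Classification: node.


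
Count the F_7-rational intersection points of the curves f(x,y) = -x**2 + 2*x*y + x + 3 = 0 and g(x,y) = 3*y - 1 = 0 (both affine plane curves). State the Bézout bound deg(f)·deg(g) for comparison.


Common zeros: {(2, 5)}; count = 1; Bézout bound = 2.

deg(f) = 2, deg(g) = 1, so Bézout bound = 2.
Scan x ∈ F_7. For each x, list the y ∈ F_7 with f(x, y) ≡ 0 and those with g(x, y) ≡ 0 (mod 7); the common zeros in that column are the intersection.
  x = 0: f ≡ 0 at y ∈ ∅; g ≡ 0 at y ∈ {5}; common: ∅.
  x = 1: f ≡ 0 at y ∈ {2}; g ≡ 0 at y ∈ {5}; common: ∅.
  x = 2: f ≡ 0 at y ∈ {5}; g ≡ 0 at y ∈ {5}; common: {5}.
  x = 3: f ≡ 0 at y ∈ {4}; g ≡ 0 at y ∈ {5}; common: ∅.
  x = 4: f ≡ 0 at y ∈ {2}; g ≡ 0 at y ∈ {5}; common: ∅.
  x = 5: f ≡ 0 at y ∈ {1}; g ≡ 0 at y ∈ {5}; common: ∅.
  x = 6: f ≡ 0 at y ∈ {4}; g ≡ 0 at y ∈ {5}; common: ∅.
Collecting: common zeros = {(2, 5)}, so the count is 1.
Comparison with the Bézout bound: 1 ≤ 2 = deg(f)·deg(g), as expected for curves with no common component (the affine F_7-count falls short of the bound because intersections may lie at infinity, over extension fields, or carry multiplicity).


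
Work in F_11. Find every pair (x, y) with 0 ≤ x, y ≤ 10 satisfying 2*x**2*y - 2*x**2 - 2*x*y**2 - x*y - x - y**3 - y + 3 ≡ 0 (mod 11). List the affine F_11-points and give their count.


Affine F_11-points: {(0, 8), (1, 0), (1, 9), (2, 3), (3, 1), (3, 2), (4, 0), (7, 9), (8, 2), (9, 3), (9, 4), (9, 8), (10, 4)}; count = 13.

For each of the 121 pairs (x, y) ∈ F_11², evaluate f(x, y) mod 11. Record the zeros.
  x = 0: [0↦3, 1↦1, 2↦4, 3↦6, 4↦1, 5↦5, 6↦1, 7↦5, 8↦0, 9↦2, 10↦5]  zeros at y ∈ {8}
  x = 1: [0↦0, 1↦8, 2↦6, 3↦10, 4↦3, 5↦1, 6↦9, 7↦10, 8↦9, 9↦0, 10↦10]  zeros at y ∈ {0, 9}
  x = 2: [0↦4, 1↦4, 2↦1, 3↦0, 4↦6, 5↦2, 6↦4, 7↦6, 8↦2, 9↦8, 10↦7]  zeros at y ∈ {3}
  x = 3: [0↦4, 1↦0, 2↦0, 3↦9, 4↦10, 5↦8, 6↦8, 7↦4, 8↦1, 9↦4, 10↦7]  zeros at y ∈ {1, 2}
  x = 4: [0↦0, 1↦7, 2↦3, 3↦4, 4↦4, 5↦8, 6↦10, 7↦4, 8↦6, 9↦10, 10↦10]  zeros at y ∈ {0}
  x = 5: [0↦3, 1↦3, 2↦10, 3↦7, 4↦10, 5↦2, 6↦10, 7↦6, 8↦6, 9↦4, 10↦5]  zeros at y ∈ ∅
  x = 6: [0↦2, 1↦10, 2↦10, 3↦7, 4↦6, 5↦1, 6↦8, 7↦10, 8↦1, 9↦8, 10↦3]  zeros at y ∈ ∅
  x = 7: [0↦8, 1↦6, 2↦3, 3↦4, 4↦3, 5↦5, 6↦4, 7↦5, 8↦2, 9↦0, 10↦4]  zeros at y ∈ {9}
  x = 8: [0↦10, 1↦2, 2↦0, 3↦9, 4↦1, 5↦3, 6↦9, 7↦2, 8↦9, 9↦2, 10↦8]  zeros at y ∈ {2}
  x = 9: [0↦8, 1↦9, 2↦1, 3↦0, 4↦0, 5↦6, 6↦1, 7↦1, 8↦0, 9↦3, 10↦4]  zeros at y ∈ {3, 4, 8}
  x = 10: [0↦2, 1↦5, 2↦6, 3↦10, 4↦0, 5↦3, 6↦2, 7↦2, 8↦8, 9↦3, 10↦3]  zeros at y ∈ {4}
Collecting zeros: affine points = {(0, 8), (1, 0), (1, 9), (2, 3), (3, 1), (3, 2), (4, 0), (7, 9), (8, 2), (9, 3), (9, 4), (9, 8), (10, 4)}.
Total count |C(F_11)_aff| = 13.


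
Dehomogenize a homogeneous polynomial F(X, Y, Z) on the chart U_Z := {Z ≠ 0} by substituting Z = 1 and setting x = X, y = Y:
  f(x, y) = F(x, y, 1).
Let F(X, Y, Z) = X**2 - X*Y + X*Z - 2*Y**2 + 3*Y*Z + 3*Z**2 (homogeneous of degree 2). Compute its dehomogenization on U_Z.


f(x, y) = x**2 - x*y + x - 2*y**2 + 3*y + 3

On U_Z we set Z = 1. Each monomial c·X^i·Y^j·Z^k in F becomes c·x^i·y^j·1^k = c·x^i·y^j.
Substituting Z = 1: F(X, Y, 1) = x**2 - x*y + x - 2*y**2 + 3*y + 3.
Note: deg(f) ≤ deg(F) = 2; strict inequality happens when F is divisible by Z (lost terms).


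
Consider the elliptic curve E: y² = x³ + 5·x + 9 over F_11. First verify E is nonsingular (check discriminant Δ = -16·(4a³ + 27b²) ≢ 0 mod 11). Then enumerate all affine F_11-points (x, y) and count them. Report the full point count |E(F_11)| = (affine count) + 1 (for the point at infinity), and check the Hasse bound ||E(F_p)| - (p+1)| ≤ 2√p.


Affine points = {(0, 3), (0, 8), (1, 2), (1, 9), (2, 4), (2, 7), (4, 4), (4, 7), (5, 4), (5, 7), (8, 0), (10, 5), (10, 6)}; affine count = 13; |E(F_11)| = 14.

Discriminant check: Δ ∝ 4a³ + 27b² = 4·5³ + 27·9² = 4·125 + 27·81 ≡ 3 (mod 11). Nonzero ⇒ E is nonsingular.
For each x ∈ F_11, compute rhs = x³ + 5·x + 9 mod 11, then count y ∈ F_11 with y² ≡ rhs.
  x = 0: rhs = 9, matching y values: 3, 8 (2 points).
  x = 1: rhs = 4, matching y values: 2, 9 (2 points).
  x = 2: rhs = 5, matching y values: 4, 7 (2 points).
  x = 3: rhs = 7, matching y values: none (0 points).
  x = 4: rhs = 5, matching y values: 4, 7 (2 points).
  x = 5: rhs = 5, matching y values: 4, 7 (2 points).
  x = 6: rhs = 2, matching y values: none (0 points).
  x = 7: rhs = 2, matching y values: none (0 points).
  x = 8: rhs = 0, matching y values: 0 (1 points).
  x = 9: rhs = 2, matching y values: none (0 points).
  x = 10: rhs = 3, matching y values: 5, 6 (2 points).
Total affine count: 13.
Full point count |E(F_11)| = 13 + 1 = 14.
Hasse bound: |14 − (11+1)| = |2| = 2 ≤ 2√11 ≈ 6.6332 ✓.


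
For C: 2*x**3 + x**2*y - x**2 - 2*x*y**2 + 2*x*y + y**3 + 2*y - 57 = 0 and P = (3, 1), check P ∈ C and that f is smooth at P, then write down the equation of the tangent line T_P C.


Tangent line at P: 54*x + 8*y - 170 = 0.

Step 1: f(3, 1) = 0, so P lies on C.
Step 2: partial derivatives
  f_x(x, y) = 6*x**2 + 2*x*y - 2*x - 2*y**2 + 2*y, f_y(x, y) = x**2 - 4*x*y + 2*x + 3*y**2 + 2.
  f_x(P) = 54, f_y(P) = 8 (gradient nonzero, so P is smooth).
Step 3: tangent line at P: 54·(x − 3) + 8·(y − 1) = 0.
Expanding: 54*x + 8*y - 170 = 0.


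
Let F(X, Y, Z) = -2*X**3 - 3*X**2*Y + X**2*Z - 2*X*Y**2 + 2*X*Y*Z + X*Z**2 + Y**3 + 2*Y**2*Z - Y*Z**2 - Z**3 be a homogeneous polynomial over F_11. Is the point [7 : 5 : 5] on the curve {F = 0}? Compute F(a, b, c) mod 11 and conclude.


F(7,5,5) ≡ 4 (mod 11); P is NOT on the curve.

Evaluate F(7, 5, 5) term-by-term (mod 11).
  -2*X**3 ↦ -2·343·1·1 = -686
  -3*X**2*Y ↦ -3·49·5·1 = -735
  X**2*Z ↦ 1·49·1·5 = 245
  -2*X*Y**2 ↦ -2·7·25·1 = -350
  2*X*Y*Z ↦ 2·7·5·5 = 350
  X*Z**2 ↦ 1·7·1·25 = 175
  Y**3 ↦ 1·1·125·1 = 125
  2*Y**2*Z ↦ 2·1·25·5 = 250
  -Y*Z**2 ↦ -1·1·5·25 = -125
  -Z**3 ↦ -1·1·1·125 = -125
Sum: F(7, 5, 5) = (-686) + (-735) + (245) + (-350) + (350) + (175) + (125) + (250) + (-125) + (-125) = -876.
Reducing mod 11: -876 ≡ 4 (mod 11).
Since F(a, b, c) ≡ 4 ≠ 0 (mod 11), P does NOT lie on the curve.


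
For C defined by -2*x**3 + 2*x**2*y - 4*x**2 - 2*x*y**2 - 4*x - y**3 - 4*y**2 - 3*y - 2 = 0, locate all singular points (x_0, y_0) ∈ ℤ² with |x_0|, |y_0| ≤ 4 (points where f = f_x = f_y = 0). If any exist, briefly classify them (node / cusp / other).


Singular points: {(-1, -1)}; classification: cusp.

Compute partial derivatives:
  f_x = -6*x**2 + 4*x*y - 8*x - 2*y**2 - 4.
  f_y = 2*x**2 - 4*x*y - 3*y**2 - 8*y - 3.
Scan x_0 ∈ {−4, ..., 4}. For each x_0, f_y(x_0, y) is a polynomial in y; find its integer roots y ∈ {−4, ..., 4}, then test f_x and f at those candidates.
  x = -4: f_y(-4, y) = -3*y**2 + 8*y + 29; no integer root y with |y| ≤ 4.
  x = -3: f_y(-3, y) = -3*y**2 + 4*y + 15; vanishes at y ∈ {3}. (-3, 3): f_x = -88 ≠ 0.
  x = -2: f_y(-2, y) = 5 - 3*y**2; no integer root y with |y| ≤ 4.
  x = -1: f_y(-1, y) = -3*y**2 - 4*y - 1; vanishes at y ∈ {-1}. (-1, -1): f_x = 0, f = 0 — SINGULAR.
  x = 0: f_y(0, y) = -3*y**2 - 8*y - 3; no integer root y with |y| ≤ 4.
  x = 1: f_y(1, y) = -3*y**2 - 12*y - 1; no integer root y with |y| ≤ 4.
  x = 2: f_y(2, y) = -3*y**2 - 16*y + 5; no integer root y with |y| ≤ 4.
  x = 3: f_y(3, y) = -3*y**2 - 20*y + 15; no integer root y with |y| ≤ 4.
  x = 4: f_y(4, y) = -3*y**2 - 24*y + 29; no integer root y with |y| ≤ 4.
Only singular point on the grid: (-1, -1).
Classify: substitute x = -1 + u, y = -1 + v and expand: f = -2*u**3 + 2*u**2*v - 2*u*v**2 - v**3 + v**2.
No constant or linear terms (consistent with a singular point). Quadratic part: v**2. Cubic part: -2*u**3 + 2*u**2*v - 2*u*v**2 - v**3.
The quadratic part v**2 is a perfect square, so there is a single (double) tangent line v = 0, i.e. y = -1. Restricting the cubic part to that line (v = 0) leaves -2*u**3 ≠ 0, so f is not divisible by v and the branch is v² ≈ 2*u**3 to lowest order — this is a cusp.
Classification: cusp.


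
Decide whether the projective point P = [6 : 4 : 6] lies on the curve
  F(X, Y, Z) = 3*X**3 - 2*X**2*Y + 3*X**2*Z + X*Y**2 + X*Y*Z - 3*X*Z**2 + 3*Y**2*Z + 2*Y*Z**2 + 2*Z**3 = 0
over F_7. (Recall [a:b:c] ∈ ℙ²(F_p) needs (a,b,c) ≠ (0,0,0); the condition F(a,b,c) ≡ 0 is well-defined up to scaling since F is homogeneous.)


F(6,4,6) ≡ 5 (mod 7); P is NOT on the curve.

Evaluate F(6, 4, 6) term-by-term (mod 7).
  3*X**3 ↦ 3·216·1·1 = 648
  -2*X**2*Y ↦ -2·36·4·1 = -288
  3*X**2*Z ↦ 3·36·1·6 = 648
  X*Y**2 ↦ 1·6·16·1 = 96
  X*Y*Z ↦ 1·6·4·6 = 144
  -3*X*Z**2 ↦ -3·6·1·36 = -648
  3*Y**2*Z ↦ 3·1·16·6 = 288
  2*Y*Z**2 ↦ 2·1·4·36 = 288
  2*Z**3 ↦ 2·1·1·216 = 432
Sum: F(6, 4, 6) = (648) + (-288) + (648) + (96) + (144) + (-648) + (288) + (288) + (432) = 1608.
Reducing mod 7: 1608 ≡ 5 (mod 7).
Since F(a, b, c) ≡ 5 ≠ 0 (mod 7), P does NOT lie on the curve.


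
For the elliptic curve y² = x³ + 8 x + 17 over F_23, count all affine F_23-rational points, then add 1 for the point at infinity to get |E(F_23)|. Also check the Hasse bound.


Affine points = {(1, 7), (1, 16), (2, 8), (2, 15), (7, 5), (7, 18), (8, 8), (8, 15), (9, 6), (9, 17), (10, 4), (10, 19), (12, 1), (12, 22), (13, 8), (13, 15), (15, 4), (15, 19), (16, 3), (16, 20), (17, 11), (17, 12), (18, 6), (18, 17), (19, 6), (19, 17), (20, 9), (20, 14), (21, 4), (21, 19), (22, 10), (22, 13)}; affine count = 32; |E(F_23)| = 33.

Discriminant check: Δ ∝ 4a³ + 27b² = 4·8³ + 27·17² = 4·512 + 27·289 ≡ 7 (mod 23). Nonzero ⇒ E is nonsingular.
For each x ∈ F_23, compute rhs = x³ + 8·x + 17 mod 23, then count y ∈ F_23 with y² ≡ rhs.
  x = 0: rhs = 17, matching y values: none (0 points).
  x = 1: rhs = 3, matching y values: 7, 16 (2 points).
  x = 2: rhs = 18, matching y values: 8, 15 (2 points).
  x = 3: rhs = 22, matching y values: none (0 points).
  x = 4: rhs = 21, matching y values: none (0 points).
  x = 5: rhs = 21, matching y values: none (0 points).
  x = 6: rhs = 5, matching y values: none (0 points).
  x = 7: rhs = 2, matching y values: 5, 18 (2 points).
  x = 8: rhs = 18, matching y values: 8, 15 (2 points).
  x = 9: rhs = 13, matching y values: 6, 17 (2 points).
  x = 10: rhs = 16, matching y values: 4, 19 (2 points).
  x = 11: rhs = 10, matching y values: none (0 points).
  x = 12: rhs = 1, matching y values: 1, 22 (2 points).
  x = 13: rhs = 18, matching y values: 8, 15 (2 points).
  x = 14: rhs = 21, matching y values: none (0 points).
  x = 15: rhs = 16, matching y values: 4, 19 (2 points).
  x = 16: rhs = 9, matching y values: 3, 20 (2 points).
  x = 17: rhs = 6, matching y values: 11, 12 (2 points).
  x = 18: rhs = 13, matching y values: 6, 17 (2 points).
  x = 19: rhs = 13, matching y values: 6, 17 (2 points).
  x = 20: rhs = 12, matching y values: 9, 14 (2 points).
  x = 21: rhs = 16, matching y values: 4, 19 (2 points).
  x = 22: rhs = 8, matching y values: 10, 13 (2 points).
Total affine count: 32.
Full point count |E(F_23)| = 32 + 1 = 33.
Hasse bound: |33 − (23+1)| = |9| = 9 ≤ 2√23 ≈ 9.5917 ✓.


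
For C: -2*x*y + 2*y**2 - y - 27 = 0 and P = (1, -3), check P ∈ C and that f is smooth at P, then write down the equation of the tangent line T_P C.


Tangent line at P: 6*x - 15*y - 51 = 0.

Step 1: f(1, -3) = 0, so P lies on C.
Step 2: partial derivatives
  f_x(x, y) = -2*y, f_y(x, y) = -2*x + 4*y - 1.
  f_x(P) = 6, f_y(P) = -15 (gradient nonzero, so P is smooth).
Step 3: tangent line at P: 6·(x − 1) + -15·(y − -3) = 0.
Expanding: 6*x - 15*y - 51 = 0.


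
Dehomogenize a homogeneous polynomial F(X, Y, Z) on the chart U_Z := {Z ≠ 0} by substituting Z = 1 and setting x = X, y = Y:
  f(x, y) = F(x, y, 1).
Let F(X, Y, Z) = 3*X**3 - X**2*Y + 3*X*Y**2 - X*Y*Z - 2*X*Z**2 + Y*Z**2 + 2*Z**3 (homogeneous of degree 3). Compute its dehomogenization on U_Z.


f(x, y) = 3*x**3 - x**2*y + 3*x*y**2 - x*y - 2*x + y + 2

On U_Z we set Z = 1. Each monomial c·X^i·Y^j·Z^k in F becomes c·x^i·y^j·1^k = c·x^i·y^j.
Substituting Z = 1: F(X, Y, 1) = 3*x**3 - x**2*y + 3*x*y**2 - x*y - 2*x + y + 2.
Note: deg(f) ≤ deg(F) = 3; strict inequality happens when F is divisible by Z (lost terms).


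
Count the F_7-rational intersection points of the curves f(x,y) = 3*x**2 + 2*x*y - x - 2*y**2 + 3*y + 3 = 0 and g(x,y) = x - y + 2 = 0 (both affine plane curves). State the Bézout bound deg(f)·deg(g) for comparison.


Common zeros: ∅; count = 0; Bézout bound = 2.

deg(f) = 2, deg(g) = 1, so Bézout bound = 2.
Scan x ∈ F_7. For each x, list the y ∈ F_7 with f(x, y) ≡ 0 and those with g(x, y) ≡ 0 (mod 7); the common zeros in that column are the intersection.
  x = 0: f ≡ 0 at y ∈ ∅; g ≡ 0 at y ∈ {2}; common: ∅.
  x = 1: f ≡ 0 at y ∈ {2, 4}; g ≡ 0 at y ∈ {3}; common: ∅.
  x = 2: f ≡ 0 at y ∈ ∅; g ≡ 0 at y ∈ {4}; common: ∅.
  x = 3: f ≡ 0 at y ∈ ∅; g ≡ 0 at y ∈ {5}; common: ∅.
  x = 4: f ≡ 0 at y ∈ {1}; g ≡ 0 at y ∈ {6}; common: ∅.
  x = 5: f ≡ 0 at y ∈ {1, 2}; g ≡ 0 at y ∈ {0}; common: ∅.
  x = 6: f ≡ 0 at y ∈ {0, 4}; g ≡ 0 at y ∈ {1}; common: ∅.
Collecting: common zeros = ∅, so the count is 0.
Comparison with the Bézout bound: 0 ≤ 2 = deg(f)·deg(g), as expected for curves with no common component (the affine F_7-count falls short of the bound because intersections may lie at infinity, over extension fields, or carry multiplicity).


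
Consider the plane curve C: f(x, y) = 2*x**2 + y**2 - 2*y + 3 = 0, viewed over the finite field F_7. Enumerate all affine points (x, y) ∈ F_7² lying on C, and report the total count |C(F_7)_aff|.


Affine F_7-points: {(2, 3), (2, 6), (3, 0), (3, 2), (4, 0), (4, 2), (5, 3), (5, 6)}; count = 8.

For each of the 49 pairs (x, y) ∈ F_7², evaluate f(x, y) mod 7. Record the zeros.
  x = 0: [0↦3, 1↦2, 2↦3, 3↦6, 4↦4, 5↦4, 6↦6]  zeros at y ∈ ∅
  x = 1: [0↦5, 1↦4, 2↦5, 3↦1, 4↦6, 5↦6, 6↦1]  zeros at y ∈ ∅
  x = 2: [0↦4, 1↦3, 2↦4, 3↦0, 4↦5, 5↦5, 6↦0]  zeros at y ∈ {3, 6}
  x = 3: [0↦0, 1↦6, 2↦0, 3↦3, 4↦1, 5↦1, 6↦3]  zeros at y ∈ {0, 2}
  x = 4: [0↦0, 1↦6, 2↦0, 3↦3, 4↦1, 5↦1, 6↦3]  zeros at y ∈ {0, 2}
  x = 5: [0↦4, 1↦3, 2↦4, 3↦0, 4↦5, 5↦5, 6↦0]  zeros at y ∈ {3, 6}
  x = 6: [0↦5, 1↦4, 2↦5, 3↦1, 4↦6, 5↦6, 6↦1]  zeros at y ∈ ∅
Collecting zeros: affine points = {(2, 3), (2, 6), (3, 0), (3, 2), (4, 0), (4, 2), (5, 3), (5, 6)}.
Total count |C(F_7)_aff| = 8.


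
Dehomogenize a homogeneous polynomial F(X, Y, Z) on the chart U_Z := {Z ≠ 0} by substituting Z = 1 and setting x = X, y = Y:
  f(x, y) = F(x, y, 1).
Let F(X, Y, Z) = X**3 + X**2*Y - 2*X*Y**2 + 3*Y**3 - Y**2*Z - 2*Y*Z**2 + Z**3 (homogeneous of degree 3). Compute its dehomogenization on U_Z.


f(x, y) = x**3 + x**2*y - 2*x*y**2 + 3*y**3 - y**2 - 2*y + 1

On U_Z we set Z = 1. Each monomial c·X^i·Y^j·Z^k in F becomes c·x^i·y^j·1^k = c·x^i·y^j.
Substituting Z = 1: F(X, Y, 1) = x**3 + x**2*y - 2*x*y**2 + 3*y**3 - y**2 - 2*y + 1.
Note: deg(f) ≤ deg(F) = 3; strict inequality happens when F is divisible by Z (lost terms).


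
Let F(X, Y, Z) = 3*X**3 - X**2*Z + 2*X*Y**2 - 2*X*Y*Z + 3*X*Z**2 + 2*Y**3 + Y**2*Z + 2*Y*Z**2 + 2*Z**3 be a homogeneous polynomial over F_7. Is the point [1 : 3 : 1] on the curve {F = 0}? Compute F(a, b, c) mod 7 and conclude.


F(1,3,1) ≡ 4 (mod 7); P is NOT on the curve.

Evaluate F(1, 3, 1) term-by-term (mod 7).
  3*X**3 ↦ 3·1·1·1 = 3
  -X**2*Z ↦ -1·1·1·1 = -1
  2*X*Y**2 ↦ 2·1·9·1 = 18
  -2*X*Y*Z ↦ -2·1·3·1 = -6
  3*X*Z**2 ↦ 3·1·1·1 = 3
  2*Y**3 ↦ 2·1·27·1 = 54
  Y**2*Z ↦ 1·1·9·1 = 9
  2*Y*Z**2 ↦ 2·1·3·1 = 6
  2*Z**3 ↦ 2·1·1·1 = 2
Sum: F(1, 3, 1) = (3) + (-1) + (18) + (-6) + (3) + (54) + (9) + (6) + (2) = 88.
Reducing mod 7: 88 ≡ 4 (mod 7).
Since F(a, b, c) ≡ 4 ≠ 0 (mod 7), P does NOT lie on the curve.


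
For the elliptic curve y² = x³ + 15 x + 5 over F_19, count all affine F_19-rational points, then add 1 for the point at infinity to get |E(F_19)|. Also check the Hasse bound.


Affine points = {(0, 9), (0, 10), (2, 9), (2, 10), (3, 1), (3, 18), (6, 8), (6, 11), (7, 4), (7, 15), (11, 0), (16, 3), (16, 16), (17, 9), (17, 10)}; affine count = 15; |E(F_19)| = 16.

Discriminant check: Δ ∝ 4a³ + 27b² = 4·15³ + 27·5² = 4·3375 + 27·25 ≡ 1 (mod 19). Nonzero ⇒ E is nonsingular.
For each x ∈ F_19, compute rhs = x³ + 15·x + 5 mod 19, then count y ∈ F_19 with y² ≡ rhs.
  x = 0: rhs = 5, matching y values: 9, 10 (2 points).
  x = 1: rhs = 2, matching y values: none (0 points).
  x = 2: rhs = 5, matching y values: 9, 10 (2 points).
  x = 3: rhs = 1, matching y values: 1, 18 (2 points).
  x = 4: rhs = 15, matching y values: none (0 points).
  x = 5: rhs = 15, matching y values: none (0 points).
  x = 6: rhs = 7, matching y values: 8, 11 (2 points).
  x = 7: rhs = 16, matching y values: 4, 15 (2 points).
  x = 8: rhs = 10, matching y values: none (0 points).
  x = 9: rhs = 14, matching y values: none (0 points).
  x = 10: rhs = 15, matching y values: none (0 points).
  x = 11: rhs = 0, matching y values: 0 (1 points).
  x = 12: rhs = 13, matching y values: none (0 points).
  x = 13: rhs = 3, matching y values: none (0 points).
  x = 14: rhs = 14, matching y values: none (0 points).
  x = 15: rhs = 14, matching y values: none (0 points).
  x = 16: rhs = 9, matching y values: 3, 16 (2 points).
  x = 17: rhs = 5, matching y values: 9, 10 (2 points).
  x = 18: rhs = 8, matching y values: none (0 points).
Total affine count: 15.
Full point count |E(F_19)| = 15 + 1 = 16.
Hasse bound: |16 − (19+1)| = |-4| = 4 ≤ 2√19 ≈ 8.7178 ✓.


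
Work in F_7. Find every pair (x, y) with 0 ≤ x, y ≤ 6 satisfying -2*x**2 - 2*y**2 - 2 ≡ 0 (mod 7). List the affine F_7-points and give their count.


Affine F_7-points: {(2, 3), (2, 4), (3, 2), (3, 5), (4, 2), (4, 5), (5, 3), (5, 4)}; count = 8.

For each of the 49 pairs (x, y) ∈ F_7², evaluate f(x, y) mod 7. Record the zeros.
  x = 0: [0↦5, 1↦3, 2↦4, 3↦1, 4↦1, 5↦4, 6↦3]  zeros at y ∈ ∅
  x = 1: [0↦3, 1↦1, 2↦2, 3↦6, 4↦6, 5↦2, 6↦1]  zeros at y ∈ ∅
  x = 2: [0↦4, 1↦2, 2↦3, 3↦0, 4↦0, 5↦3, 6↦2]  zeros at y ∈ {3, 4}
  x = 3: [0↦1, 1↦6, 2↦0, 3↦4, 4↦4, 5↦0, 6↦6]  zeros at y ∈ {2, 5}
  x = 4: [0↦1, 1↦6, 2↦0, 3↦4, 4↦4, 5↦0, 6↦6]  zeros at y ∈ {2, 5}
  x = 5: [0↦4, 1↦2, 2↦3, 3↦0, 4↦0, 5↦3, 6↦2]  zeros at y ∈ {3, 4}
  x = 6: [0↦3, 1↦1, 2↦2, 3↦6, 4↦6, 5↦2, 6↦1]  zeros at y ∈ ∅
Collecting zeros: affine points = {(2, 3), (2, 4), (3, 2), (3, 5), (4, 2), (4, 5), (5, 3), (5, 4)}.
Total count |C(F_7)_aff| = 8.


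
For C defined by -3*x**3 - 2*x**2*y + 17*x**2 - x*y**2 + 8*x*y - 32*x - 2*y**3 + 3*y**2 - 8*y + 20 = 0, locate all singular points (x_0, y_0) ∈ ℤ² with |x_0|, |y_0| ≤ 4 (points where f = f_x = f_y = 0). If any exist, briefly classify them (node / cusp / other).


Singular points: {(2, 0)}; classification: node.

Compute partial derivatives:
  f_x = -9*x**2 - 4*x*y + 34*x - y**2 + 8*y - 32.
  f_y = -2*x**2 - 2*x*y + 8*x - 6*y**2 + 6*y - 8.
Scan x_0 ∈ {−4, ..., 4}. For each x_0, f_y(x_0, y) is a polynomial in y; find its integer roots y ∈ {−4, ..., 4}, then test f_x and f at those candidates.
  x = -4: f_y(-4, y) = -6*y**2 + 14*y - 72; no integer root y with |y| ≤ 4.
  x = -3: f_y(-3, y) = -6*y**2 + 12*y - 50; no integer root y with |y| ≤ 4.
  x = -2: f_y(-2, y) = -6*y**2 + 10*y - 32; no integer root y with |y| ≤ 4.
  x = -1: f_y(-1, y) = -6*y**2 + 8*y - 18; no integer root y with |y| ≤ 4.
  x = 0: f_y(0, y) = -6*y**2 + 6*y - 8; no integer root y with |y| ≤ 4.
  x = 1: f_y(1, y) = -6*y**2 + 4*y - 2; no integer root y with |y| ≤ 4.
  x = 2: f_y(2, y) = -6*y**2 + 2*y; vanishes at y ∈ {0}. (2, 0): f_x = 0, f = 0 — SINGULAR.
  x = 3: f_y(3, y) = -6*y**2 - 2; no integer root y with |y| ≤ 4.
  x = 4: f_y(4, y) = -6*y**2 - 2*y - 8; no integer root y with |y| ≤ 4.
Only singular point on the grid: (2, 0).
Classify: substitute x = 2 + u, y = 0 + v and expand: f = -3*u**3 - 2*u**2*v - u**2 - u*v**2 - 2*v**3 + v**2.
No constant or linear terms (consistent with a singular point). Quadratic part: -u**2 + v**2. Cubic part: -3*u**3 - 2*u**2*v - u*v**2 - 2*v**3.
The quadratic part v**2 - u**2 = (v − u)(v + u) splits into two distinct linear factors, so there are two distinct tangent lines y − 0 = ±(x − 2) — this is a node (ordinary double point).
Classification: node.


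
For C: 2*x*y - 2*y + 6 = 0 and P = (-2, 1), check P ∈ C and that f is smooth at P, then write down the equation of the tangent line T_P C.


Tangent line at P: 2*x - 6*y + 10 = 0.

Step 1: f(-2, 1) = 0, so P lies on C.
Step 2: partial derivatives
  f_x(x, y) = 2*y, f_y(x, y) = 2*x - 2.
  f_x(P) = 2, f_y(P) = -6 (gradient nonzero, so P is smooth).
Step 3: tangent line at P: 2·(x − -2) + -6·(y − 1) = 0.
Expanding: 2*x - 6*y + 10 = 0.


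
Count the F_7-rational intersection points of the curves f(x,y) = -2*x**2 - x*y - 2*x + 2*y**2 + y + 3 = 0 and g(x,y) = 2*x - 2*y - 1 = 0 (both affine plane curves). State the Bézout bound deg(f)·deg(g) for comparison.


Common zeros: ∅; count = 0; Bézout bound = 2.

deg(f) = 2, deg(g) = 1, so Bézout bound = 2.
Scan x ∈ F_7. For each x, list the y ∈ F_7 with f(x, y) ≡ 0 and those with g(x, y) ≡ 0 (mod 7); the common zeros in that column are the intersection.
  x = 0: f ≡ 0 at y ∈ ∅; g ≡ 0 at y ∈ {3}; common: ∅.
  x = 1: f ≡ 0 at y ∈ {2, 5}; g ≡ 0 at y ∈ {4}; common: ∅.
  x = 2: f ≡ 0 at y ∈ ∅; g ≡ 0 at y ∈ {5}; common: ∅.
  x = 3: f ≡ 0 at y ∈ {0, 1}; g ≡ 0 at y ∈ {6}; common: ∅.
  x = 4: f ≡ 0 at y ∈ {2, 3}; g ≡ 0 at y ∈ {0}; common: ∅.
  x = 5: f ≡ 0 at y ∈ ∅; g ≡ 0 at y ∈ {1}; common: ∅.
  x = 6: f ≡ 0 at y ∈ {1, 5}; g ≡ 0 at y ∈ {2}; common: ∅.
Collecting: common zeros = ∅, so the count is 0.
Comparison with the Bézout bound: 0 ≤ 2 = deg(f)·deg(g), as expected for curves with no common component (the affine F_7-count falls short of the bound because intersections may lie at infinity, over extension fields, or carry multiplicity).


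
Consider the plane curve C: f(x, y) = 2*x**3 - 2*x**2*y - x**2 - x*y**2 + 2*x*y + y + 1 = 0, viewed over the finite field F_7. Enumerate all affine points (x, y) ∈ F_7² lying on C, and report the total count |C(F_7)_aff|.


Affine F_7-points: {(0, 6), (1, 2), (1, 6), (2, 3), (2, 6), (3, 3), (3, 5), (5, 1)}; count = 8.

For each of the 49 pairs (x, y) ∈ F_7², evaluate f(x, y) mod 7. Record the zeros.
  x = 0: [0↦1, 1↦2, 2↦3, 3↦4, 4↦5, 5↦6, 6↦0]  zeros at y ∈ {6}
  x = 1: [0↦2, 1↦2, 2↦0, 3↦3, 4↦4, 5↦3, 6↦0]  zeros at y ∈ {2, 6}
  x = 2: [0↦6, 1↦1, 2↦6, 3↦0, 4↦4, 5↦4, 6↦0]  zeros at y ∈ {3, 6}
  x = 3: [0↦4, 1↦4, 2↦5, 3↦0, 4↦3, 5↦0, 6↦5]  zeros at y ∈ {3, 5}
  x = 4: [0↦1, 1↦2, 2↦2, 3↦1, 4↦6, 5↦3, 6↦6]  zeros at y ∈ ∅
  x = 5: [0↦2, 1↦0, 2↦2, 3↦1, 4↦4, 5↦4, 6↦1]  zeros at y ∈ {1}
  x = 6: [0↦5, 1↦3, 2↦3, 3↦5, 4↦2, 5↦1, 6↦2]  zeros at y ∈ ∅
Collecting zeros: affine points = {(0, 6), (1, 2), (1, 6), (2, 3), (2, 6), (3, 3), (3, 5), (5, 1)}.
Total count |C(F_7)_aff| = 8.


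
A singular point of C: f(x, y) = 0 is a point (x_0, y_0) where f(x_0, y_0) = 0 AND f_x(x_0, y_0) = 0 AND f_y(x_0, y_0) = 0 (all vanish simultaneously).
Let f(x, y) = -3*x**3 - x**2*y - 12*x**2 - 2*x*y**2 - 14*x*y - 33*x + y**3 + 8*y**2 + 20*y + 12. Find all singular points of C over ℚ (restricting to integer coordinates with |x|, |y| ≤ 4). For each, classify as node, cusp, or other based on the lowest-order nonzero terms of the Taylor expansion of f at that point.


Singular points: {(-1, -3)}; classification: cusp.

Compute partial derivatives:
  f_x = -9*x**2 - 2*x*y - 24*x - 2*y**2 - 14*y - 33.
  f_y = -x**2 - 4*x*y - 14*x + 3*y**2 + 16*y + 20.
Scan x_0 ∈ {−4, ..., 4}. For each x_0, f_y(x_0, y) is a polynomial in y; find its integer roots y ∈ {−4, ..., 4}, then test f_x and f at those candidates.
  x = -4: f_y(-4, y) = 3*y**2 + 32*y + 60; no integer root y with |y| ≤ 4.
  x = -3: f_y(-3, y) = 3*y**2 + 28*y + 53; no integer root y with |y| ≤ 4.
  x = -2: f_y(-2, y) = 3*y**2 + 24*y + 44; no integer root y with |y| ≤ 4.
  x = -1: f_y(-1, y) = 3*y**2 + 20*y + 33; vanishes at y ∈ {-3}. (-1, -3): f_x = 0, f = 0 — SINGULAR.
  x = 0: f_y(0, y) = 3*y**2 + 16*y + 20; vanishes at y ∈ {-2}. (0, -2): f_x = -13 ≠ 0.
  x = 1: f_y(1, y) = 3*y**2 + 12*y + 5; no integer root y with |y| ≤ 4.
  x = 2: f_y(2, y) = 3*y**2 + 8*y - 12; no integer root y with |y| ≤ 4.
  x = 3: f_y(3, y) = 3*y**2 + 4*y - 31; no integer root y with |y| ≤ 4.
  x = 4: f_y(4, y) = 3*y**2 - 52; no integer root y with |y| ≤ 4.
Only singular point on the grid: (-1, -3).
Classify: substitute x = -1 + u, y = -3 + v and expand: f = -3*u**3 - u**2*v - 2*u*v**2 + v**3 + v**2.
No constant or linear terms (consistent with a singular point). Quadratic part: v**2. Cubic part: -3*u**3 - u**2*v - 2*u*v**2 + v**3.
The quadratic part v**2 is a perfect square, so there is a single (double) tangent line v = 0, i.e. y = -3. Restricting the cubic part to that line (v = 0) leaves -3*u**3 ≠ 0, so f is not divisible by v and the branch is v² ≈ 3*u**3 to lowest order — this is a cusp.
Classification: cusp.


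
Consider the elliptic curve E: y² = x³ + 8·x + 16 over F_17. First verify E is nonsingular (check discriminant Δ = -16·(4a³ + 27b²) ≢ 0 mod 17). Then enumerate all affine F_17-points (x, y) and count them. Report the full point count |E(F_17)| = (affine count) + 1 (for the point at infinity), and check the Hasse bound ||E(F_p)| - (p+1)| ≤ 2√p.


Affine points = {(0, 4), (0, 13), (1, 5), (1, 12), (3, 4), (3, 13), (6, 5), (6, 12), (9, 1), (9, 16), (10, 5), (10, 12), (12, 2), (12, 15), (14, 4), (14, 13), (15, 3), (15, 14)}; affine count = 18; |E(F_17)| = 19.

Discriminant check: Δ ∝ 4a³ + 27b² = 4·8³ + 27·16² = 4·512 + 27·256 ≡ 1 (mod 17). Nonzero ⇒ E is nonsingular.
For each x ∈ F_17, compute rhs = x³ + 8·x + 16 mod 17, then count y ∈ F_17 with y² ≡ rhs.
  x = 0: rhs = 16, matching y values: 4, 13 (2 points).
  x = 1: rhs = 8, matching y values: 5, 12 (2 points).
  x = 2: rhs = 6, matching y values: none (0 points).
  x = 3: rhs = 16, matching y values: 4, 13 (2 points).
  x = 4: rhs = 10, matching y values: none (0 points).
  x = 5: rhs = 11, matching y values: none (0 points).
  x = 6: rhs = 8, matching y values: 5, 12 (2 points).
  x = 7: rhs = 7, matching y values: none (0 points).
  x = 8: rhs = 14, matching y values: none (0 points).
  x = 9: rhs = 1, matching y values: 1, 16 (2 points).
  x = 10: rhs = 8, matching y values: 5, 12 (2 points).
  x = 11: rhs = 7, matching y values: none (0 points).
  x = 12: rhs = 4, matching y values: 2, 15 (2 points).
  x = 13: rhs = 5, matching y values: none (0 points).
  x = 14: rhs = 16, matching y values: 4, 13 (2 points).
  x = 15: rhs = 9, matching y values: 3, 14 (2 points).
  x = 16: rhs = 7, matching y values: none (0 points).
Total affine count: 18.
Full point count |E(F_17)| = 18 + 1 = 19.
Hasse bound: |19 − (17+1)| = |1| = 1 ≤ 2√17 ≈ 8.2462 ✓.


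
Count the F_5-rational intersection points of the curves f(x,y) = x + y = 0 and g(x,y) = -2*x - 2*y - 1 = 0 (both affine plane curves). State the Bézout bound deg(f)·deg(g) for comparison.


Common zeros: ∅; count = 0; Bézout bound = 1.

deg(f) = 1, deg(g) = 1, so Bézout bound = 1.
Scan x ∈ F_5. For each x, list the y ∈ F_5 with f(x, y) ≡ 0 and those with g(x, y) ≡ 0 (mod 5); the common zeros in that column are the intersection.
  x = 0: f ≡ 0 at y ∈ {0}; g ≡ 0 at y ∈ {2}; common: ∅.
  x = 1: f ≡ 0 at y ∈ {4}; g ≡ 0 at y ∈ {1}; common: ∅.
  x = 2: f ≡ 0 at y ∈ {3}; g ≡ 0 at y ∈ {0}; common: ∅.
  x = 3: f ≡ 0 at y ∈ {2}; g ≡ 0 at y ∈ {4}; common: ∅.
  x = 4: f ≡ 0 at y ∈ {1}; g ≡ 0 at y ∈ {3}; common: ∅.
Collecting: common zeros = ∅, so the count is 0.
Comparison with the Bézout bound: 0 ≤ 1 = deg(f)·deg(g), as expected for curves with no common component (the affine F_5-count falls short of the bound because intersections may lie at infinity, over extension fields, or carry multiplicity).


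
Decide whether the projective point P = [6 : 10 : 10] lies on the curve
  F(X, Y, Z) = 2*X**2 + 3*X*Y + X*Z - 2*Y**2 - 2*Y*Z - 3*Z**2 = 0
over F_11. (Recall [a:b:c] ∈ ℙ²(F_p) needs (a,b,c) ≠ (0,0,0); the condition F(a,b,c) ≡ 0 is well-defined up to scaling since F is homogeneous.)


F(6,10,10) ≡ 8 (mod 11); P is NOT on the curve.

Evaluate F(6, 10, 10) term-by-term (mod 11).
  2*X**2 ↦ 2·36·1·1 = 72
  3*X*Y ↦ 3·6·10·1 = 180
  X*Z ↦ 1·6·1·10 = 60
  -2*Y**2 ↦ -2·1·100·1 = -200
  -2*Y*Z ↦ -2·1·10·10 = -200
  -3*Z**2 ↦ -3·1·1·100 = -300
Sum: F(6, 10, 10) = (72) + (180) + (60) + (-200) + (-200) + (-300) = -388.
Reducing mod 11: -388 ≡ 8 (mod 11).
Since F(a, b, c) ≡ 8 ≠ 0 (mod 11), P does NOT lie on the curve.


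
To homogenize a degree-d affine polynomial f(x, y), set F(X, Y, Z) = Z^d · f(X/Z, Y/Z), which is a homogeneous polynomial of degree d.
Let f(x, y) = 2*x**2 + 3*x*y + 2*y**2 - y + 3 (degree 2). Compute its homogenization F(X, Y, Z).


F(X, Y, Z) = 2*X**2 + 3*X*Y + 2*Y**2 - Y*Z + 3*Z**2

deg(f) = 2.
Substitute x = X/Z, y = Y/Z into f, then multiply by Z^2.
  monomial 2·x^2·y^0 ↦ 2·X^2·Y^0·Z^0.
  monomial 3·x^1·y^1 ↦ 3·X^1·Y^1·Z^0.
  monomial 2·x^0·y^2 ↦ 2·X^0·Y^2·Z^0.
  monomial -1·x^0·y^1 ↦ -1·X^0·Y^1·Z^1.
  monomial 3·x^0·y^0 ↦ 3·X^0·Y^0·Z^2.
Collecting: F(X, Y, Z) = 2*X**2 + 3*X*Y + 2*Y**2 - Y*Z + 3*Z**2.
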